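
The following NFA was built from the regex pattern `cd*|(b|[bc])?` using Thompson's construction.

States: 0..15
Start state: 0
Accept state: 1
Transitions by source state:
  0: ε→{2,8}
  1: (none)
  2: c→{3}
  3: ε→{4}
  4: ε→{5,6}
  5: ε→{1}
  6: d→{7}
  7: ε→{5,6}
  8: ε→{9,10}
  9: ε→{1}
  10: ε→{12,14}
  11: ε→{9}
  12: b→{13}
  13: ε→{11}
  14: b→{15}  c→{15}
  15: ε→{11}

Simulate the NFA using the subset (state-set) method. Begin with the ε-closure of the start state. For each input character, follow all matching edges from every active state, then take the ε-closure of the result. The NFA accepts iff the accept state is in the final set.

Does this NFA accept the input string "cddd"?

Answer: ACCEPT

Steps:
start: ε-closure({0}) = {0,1,2,8,9,10,12,14}
'c' @ 1: {1,3,4,5,6,9,11,15}  [accepting]
'd' @ 2: {1,5,6,7}  [accepting]
'd' @ 3: {1,5,6,7}  [accepting]
'd' @ 4: {1,5,6,7}  [accepting]
after full input: {1,5,6,7}  (accept=1 in)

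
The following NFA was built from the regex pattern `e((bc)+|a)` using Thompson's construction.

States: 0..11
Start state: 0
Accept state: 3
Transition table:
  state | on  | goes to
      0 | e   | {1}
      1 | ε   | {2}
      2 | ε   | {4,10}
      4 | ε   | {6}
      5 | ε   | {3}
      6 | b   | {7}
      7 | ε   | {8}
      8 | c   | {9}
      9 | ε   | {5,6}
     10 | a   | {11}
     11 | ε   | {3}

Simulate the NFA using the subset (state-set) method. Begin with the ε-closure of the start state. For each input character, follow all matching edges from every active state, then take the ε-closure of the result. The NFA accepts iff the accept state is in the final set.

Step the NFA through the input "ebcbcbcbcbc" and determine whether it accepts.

S₀ = ε-closure({0}) = {0}
'e' @ 1: {1,2,4,6,10}
'b' @ 2: {7,8}
'c' @ 3: {3,5,6,9}  ✓accept
'b' @ 4: {7,8}
'c' @ 5: {3,5,6,9}  ✓accept
'b' @ 6: {7,8}
'c' @ 7: {3,5,6,9}  ✓accept
'b' @ 8: {7,8}
'c' @ 9: {3,5,6,9}  ✓accept
'b' @ 10: {7,8}
'c' @ 11: {3,5,6,9}  ✓accept
end set {3,5,6,9} — state 3 in

Answer: ACCEPT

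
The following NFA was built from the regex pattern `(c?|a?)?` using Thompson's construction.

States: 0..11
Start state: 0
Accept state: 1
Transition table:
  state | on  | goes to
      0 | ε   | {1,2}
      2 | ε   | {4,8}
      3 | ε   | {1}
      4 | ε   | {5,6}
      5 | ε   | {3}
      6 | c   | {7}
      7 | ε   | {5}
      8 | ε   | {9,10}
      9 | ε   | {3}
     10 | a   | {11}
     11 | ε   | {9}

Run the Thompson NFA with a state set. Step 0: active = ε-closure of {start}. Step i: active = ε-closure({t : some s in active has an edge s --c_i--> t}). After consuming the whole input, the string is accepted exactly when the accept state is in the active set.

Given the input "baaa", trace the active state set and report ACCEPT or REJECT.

S₀ = ε-closure({0}) = {0,1,2,3,4,5,6,8,9,10}
'b' @ 1: {}  — state set empty
rest 'aaa' ignored (set empty)
final: {}; accept 1 not in set

Answer: REJECT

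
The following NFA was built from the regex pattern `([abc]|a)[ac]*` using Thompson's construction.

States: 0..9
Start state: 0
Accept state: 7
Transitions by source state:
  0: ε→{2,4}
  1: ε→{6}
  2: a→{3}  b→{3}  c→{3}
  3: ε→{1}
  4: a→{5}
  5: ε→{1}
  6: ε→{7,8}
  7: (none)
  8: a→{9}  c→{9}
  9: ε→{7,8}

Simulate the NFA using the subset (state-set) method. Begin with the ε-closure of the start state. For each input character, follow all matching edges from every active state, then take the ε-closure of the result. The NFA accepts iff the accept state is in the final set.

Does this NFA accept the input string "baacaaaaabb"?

Answer: REJECT

Derivation:
initial (ε-close {0}): {0,2,4}
'b' @ 1: {1,3,6,7,8}  (accept∈set)
'a' @ 2: {7,8,9}  (accept∈set)
'a' @ 3: {7,8,9}  (accept∈set)
'c' @ 4: {7,8,9}  (accept∈set)
'a' @ 5: {7,8,9}  (accept∈set)
'a' @ 6: {7,8,9}  (accept∈set)
'a' @ 7: {7,8,9}  (accept∈set)
'a' @ 8: {7,8,9}  (accept∈set)
'a' @ 9: {7,8,9}  (accept∈set)
'b' @ 10: {}  — dead — no transitions
rest 'b' ignored (set empty)
after full input: {}  (accept=7 not in)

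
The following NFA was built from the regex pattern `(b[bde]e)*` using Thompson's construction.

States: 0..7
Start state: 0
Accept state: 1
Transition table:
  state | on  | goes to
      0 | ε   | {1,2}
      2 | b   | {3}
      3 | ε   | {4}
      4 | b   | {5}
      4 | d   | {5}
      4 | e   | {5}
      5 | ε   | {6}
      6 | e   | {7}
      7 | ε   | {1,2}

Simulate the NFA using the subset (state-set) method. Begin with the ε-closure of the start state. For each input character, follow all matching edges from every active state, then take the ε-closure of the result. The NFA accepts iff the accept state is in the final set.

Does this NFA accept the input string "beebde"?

start: ε-closure({0}) = {0,1,2}
'b' @ 1: {3,4}
'e' @ 2: {5,6}
'e' @ 3: {1,2,7}  (accept∈set)
'b' @ 4: {3,4}
'd' @ 5: {5,6}
'e' @ 6: {1,2,7}  (accept∈set)
after full input: {1,2,7}  (accept=1 in)

Answer: ACCEPT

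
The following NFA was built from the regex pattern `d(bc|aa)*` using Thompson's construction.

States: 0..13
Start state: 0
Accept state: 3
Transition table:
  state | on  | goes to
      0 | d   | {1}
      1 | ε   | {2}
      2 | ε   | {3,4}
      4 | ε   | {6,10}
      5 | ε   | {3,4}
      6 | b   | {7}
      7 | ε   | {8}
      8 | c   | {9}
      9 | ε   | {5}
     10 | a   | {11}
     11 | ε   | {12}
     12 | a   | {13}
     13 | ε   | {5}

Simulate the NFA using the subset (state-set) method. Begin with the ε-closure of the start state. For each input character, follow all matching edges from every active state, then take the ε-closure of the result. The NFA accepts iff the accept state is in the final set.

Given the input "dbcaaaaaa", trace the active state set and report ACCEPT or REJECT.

Answer: ACCEPT

Trace:
initial (ε-close {0}): {0}
'd' @ 1: {1,2,3,4,6,10}  (accept∈set)
'b' @ 2: {7,8}
'c' @ 3: {3,4,5,6,9,10}  (accept∈set)
'a' @ 4: {11,12}
'a' @ 5: {3,4,5,6,10,13}  (accept∈set)
'a' @ 6: {11,12}
'a' @ 7: {3,4,5,6,10,13}  (accept∈set)
'a' @ 8: {11,12}
'a' @ 9: {3,4,5,6,10,13}  (accept∈set)
end set {3,4,5,6,10,13} — state 3 in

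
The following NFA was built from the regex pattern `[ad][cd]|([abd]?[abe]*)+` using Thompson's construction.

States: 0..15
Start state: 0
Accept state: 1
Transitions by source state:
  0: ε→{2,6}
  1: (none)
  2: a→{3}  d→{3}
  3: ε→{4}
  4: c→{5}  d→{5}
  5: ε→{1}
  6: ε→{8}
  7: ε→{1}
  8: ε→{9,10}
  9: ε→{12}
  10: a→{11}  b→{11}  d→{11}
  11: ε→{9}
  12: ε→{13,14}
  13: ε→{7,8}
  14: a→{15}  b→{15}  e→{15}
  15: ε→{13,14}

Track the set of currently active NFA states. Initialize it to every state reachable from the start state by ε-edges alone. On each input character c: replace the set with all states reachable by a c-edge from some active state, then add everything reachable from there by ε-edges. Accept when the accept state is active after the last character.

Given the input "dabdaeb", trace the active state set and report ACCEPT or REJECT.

initial (ε-close {0}): {0,1,2,6,7,8,9,10,12,13,14}
'd' @ 1: {1,3,4,7,8,9,10,11,12,13,14}  (accept∈set)
'a' @ 2: {1,7,8,9,10,11,12,13,14,15}  (accept∈set)
'b' @ 3: {1,7,8,9,10,11,12,13,14,15}  (accept∈set)
'd' @ 4: {1,7,8,9,10,11,12,13,14}  (accept∈set)
'a' @ 5: {1,7,8,9,10,11,12,13,14,15}  (accept∈set)
'e' @ 6: {1,7,8,9,10,12,13,14,15}  (accept∈set)
'b' @ 7: {1,7,8,9,10,11,12,13,14,15}  (accept∈set)
end set {1,7,8,9,10,11,12,13,14,15} — state 1 in

Answer: ACCEPT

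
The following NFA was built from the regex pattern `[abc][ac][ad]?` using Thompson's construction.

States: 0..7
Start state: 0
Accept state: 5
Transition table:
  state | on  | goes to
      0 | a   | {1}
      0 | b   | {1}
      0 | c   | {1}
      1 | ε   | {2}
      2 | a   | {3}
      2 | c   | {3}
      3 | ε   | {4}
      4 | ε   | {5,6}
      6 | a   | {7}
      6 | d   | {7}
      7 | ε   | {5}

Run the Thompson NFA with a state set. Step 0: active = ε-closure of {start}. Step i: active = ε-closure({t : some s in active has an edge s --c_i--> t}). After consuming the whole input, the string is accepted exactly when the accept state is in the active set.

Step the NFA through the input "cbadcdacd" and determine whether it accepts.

Answer: REJECT

Steps:
initial (ε-close {0}): {0}
'c' @ 1: {1,2}
'b' @ 2: {}  — state set empty
rest 'adcdacd' ignored (set empty)
final: {}; accept 5 not in set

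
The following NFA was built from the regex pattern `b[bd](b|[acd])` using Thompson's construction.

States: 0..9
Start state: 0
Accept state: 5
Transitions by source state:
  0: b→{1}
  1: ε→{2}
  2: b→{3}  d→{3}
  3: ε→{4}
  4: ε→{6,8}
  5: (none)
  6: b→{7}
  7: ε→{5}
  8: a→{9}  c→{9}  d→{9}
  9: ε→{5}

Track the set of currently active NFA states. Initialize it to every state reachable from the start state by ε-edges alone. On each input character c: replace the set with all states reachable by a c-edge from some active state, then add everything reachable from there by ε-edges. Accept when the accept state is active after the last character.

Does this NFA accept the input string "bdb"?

S₀ = ε-closure({0}) = {0}
'b' @ 1: {1,2}
'd' @ 2: {3,4,6,8}
'b' @ 3: {5,7}  ✓accept
end set {5,7} — state 5 in

Answer: ACCEPT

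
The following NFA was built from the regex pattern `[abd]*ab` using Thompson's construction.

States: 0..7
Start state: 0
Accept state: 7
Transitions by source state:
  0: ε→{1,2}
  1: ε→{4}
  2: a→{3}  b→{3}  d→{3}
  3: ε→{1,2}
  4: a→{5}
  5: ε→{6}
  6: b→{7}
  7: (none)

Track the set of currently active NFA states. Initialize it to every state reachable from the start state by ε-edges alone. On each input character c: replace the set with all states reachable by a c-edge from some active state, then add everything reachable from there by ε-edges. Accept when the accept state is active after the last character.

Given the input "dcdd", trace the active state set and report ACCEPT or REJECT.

start: ε-closure({0}) = {0,1,2,4}
'd' @ 1: {1,2,3,4}
'c' @ 2: {}  — no active states
rest 'dd' ignored (set empty)
after full input: {}  (accept=7 not in)

Answer: REJECT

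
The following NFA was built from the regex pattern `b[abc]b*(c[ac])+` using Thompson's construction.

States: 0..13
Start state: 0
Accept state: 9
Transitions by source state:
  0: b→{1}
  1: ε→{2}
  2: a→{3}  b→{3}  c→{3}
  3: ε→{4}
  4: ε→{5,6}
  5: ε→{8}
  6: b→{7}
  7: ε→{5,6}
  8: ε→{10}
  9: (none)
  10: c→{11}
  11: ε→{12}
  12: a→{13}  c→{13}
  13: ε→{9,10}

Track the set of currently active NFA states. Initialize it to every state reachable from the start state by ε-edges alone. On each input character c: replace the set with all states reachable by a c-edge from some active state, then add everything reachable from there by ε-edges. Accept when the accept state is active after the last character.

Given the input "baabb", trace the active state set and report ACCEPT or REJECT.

Answer: REJECT

Trace:
start: ε-closure({0}) = {0}
'b' @ 1: {1,2}
'a' @ 2: {3,4,5,6,8,10}
'a' @ 3: {}  — state set empty
rest 'bb' ignored (set empty)
final: {}; accept 9 not in set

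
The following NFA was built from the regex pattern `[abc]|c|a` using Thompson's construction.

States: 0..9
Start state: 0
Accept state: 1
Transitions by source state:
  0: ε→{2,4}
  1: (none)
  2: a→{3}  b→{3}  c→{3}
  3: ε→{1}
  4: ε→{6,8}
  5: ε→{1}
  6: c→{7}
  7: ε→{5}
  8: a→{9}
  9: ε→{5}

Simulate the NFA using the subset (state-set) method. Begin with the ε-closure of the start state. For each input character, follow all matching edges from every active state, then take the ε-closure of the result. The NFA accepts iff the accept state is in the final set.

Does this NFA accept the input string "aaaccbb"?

S₀ = ε-closure({0}) = {0,2,4,6,8}
'a' @ 1: {1,3,5,9}  ✓accept
'a' @ 2: {}  — dead — no transitions
rest 'accbb' ignored (set empty)
final: {}; accept 1 not in set

Answer: REJECT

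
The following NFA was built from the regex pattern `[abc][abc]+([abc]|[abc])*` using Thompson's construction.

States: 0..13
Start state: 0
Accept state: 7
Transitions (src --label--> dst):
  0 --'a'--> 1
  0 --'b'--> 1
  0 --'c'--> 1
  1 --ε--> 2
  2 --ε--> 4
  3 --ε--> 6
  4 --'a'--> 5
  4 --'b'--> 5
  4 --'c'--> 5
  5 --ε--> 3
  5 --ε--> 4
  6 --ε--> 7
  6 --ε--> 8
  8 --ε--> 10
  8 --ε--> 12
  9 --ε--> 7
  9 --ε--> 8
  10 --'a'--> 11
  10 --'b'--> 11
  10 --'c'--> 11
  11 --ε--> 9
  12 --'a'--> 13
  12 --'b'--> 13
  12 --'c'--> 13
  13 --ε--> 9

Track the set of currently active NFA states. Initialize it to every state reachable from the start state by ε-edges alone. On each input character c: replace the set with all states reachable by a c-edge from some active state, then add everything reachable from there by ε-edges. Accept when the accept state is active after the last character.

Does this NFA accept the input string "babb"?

Answer: ACCEPT

Trace:
S₀ = ε-closure({0}) = {0}
'b' @ 1: {1,2,4}
'a' @ 2: {3,4,5,6,7,8,10,12}  [accepting]
'b' @ 3: {3,4,5,6,7,8,9,10,11,12,13}  [accepting]
'b' @ 4: {3,4,5,6,7,8,9,10,11,12,13}  [accepting]
end set {3,4,5,6,7,8,9,10,11,12,13} — state 7 in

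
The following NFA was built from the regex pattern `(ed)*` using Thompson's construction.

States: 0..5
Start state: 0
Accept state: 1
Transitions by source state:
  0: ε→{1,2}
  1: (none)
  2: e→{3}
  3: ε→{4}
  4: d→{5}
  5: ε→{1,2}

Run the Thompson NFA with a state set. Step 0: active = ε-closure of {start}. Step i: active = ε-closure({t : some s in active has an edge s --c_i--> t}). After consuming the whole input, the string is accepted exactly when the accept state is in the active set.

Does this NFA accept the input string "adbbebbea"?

start: ε-closure({0}) = {0,1,2}
'a' @ 1: {}  — state set empty
rest 'dbbebbea' ignored (set empty)
final: {}; accept 1 not in set

Answer: REJECT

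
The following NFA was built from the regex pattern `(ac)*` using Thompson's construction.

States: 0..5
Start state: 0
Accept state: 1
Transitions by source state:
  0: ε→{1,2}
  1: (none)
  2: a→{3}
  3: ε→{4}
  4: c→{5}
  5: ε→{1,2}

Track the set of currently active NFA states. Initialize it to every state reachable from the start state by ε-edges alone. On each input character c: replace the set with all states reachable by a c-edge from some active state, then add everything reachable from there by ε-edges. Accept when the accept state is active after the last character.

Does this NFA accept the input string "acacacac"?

initial (ε-close {0}): {0,1,2}
'a' @ 1: {3,4}
'c' @ 2: {1,2,5}  [accepting]
'a' @ 3: {3,4}
'c' @ 4: {1,2,5}  [accepting]
'a' @ 5: {3,4}
'c' @ 6: {1,2,5}  [accepting]
'a' @ 7: {3,4}
'c' @ 8: {1,2,5}  [accepting]
end set {1,2,5} — state 1 in

Answer: ACCEPT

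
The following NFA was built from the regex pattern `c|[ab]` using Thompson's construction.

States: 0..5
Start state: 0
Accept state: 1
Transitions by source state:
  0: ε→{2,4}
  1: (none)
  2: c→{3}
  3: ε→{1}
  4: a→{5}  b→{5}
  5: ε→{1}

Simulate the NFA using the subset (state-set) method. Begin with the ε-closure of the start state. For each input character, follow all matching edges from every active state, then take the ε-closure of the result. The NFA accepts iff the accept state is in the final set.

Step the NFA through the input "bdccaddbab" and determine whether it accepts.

Answer: REJECT

Trace:
initial (ε-close {0}): {0,2,4}
'b' @ 1: {1,5}  (accept∈set)
'd' @ 2: {}  — no active states
rest 'ccaddbab' ignored (set empty)
after full input: {}  (accept=1 not in)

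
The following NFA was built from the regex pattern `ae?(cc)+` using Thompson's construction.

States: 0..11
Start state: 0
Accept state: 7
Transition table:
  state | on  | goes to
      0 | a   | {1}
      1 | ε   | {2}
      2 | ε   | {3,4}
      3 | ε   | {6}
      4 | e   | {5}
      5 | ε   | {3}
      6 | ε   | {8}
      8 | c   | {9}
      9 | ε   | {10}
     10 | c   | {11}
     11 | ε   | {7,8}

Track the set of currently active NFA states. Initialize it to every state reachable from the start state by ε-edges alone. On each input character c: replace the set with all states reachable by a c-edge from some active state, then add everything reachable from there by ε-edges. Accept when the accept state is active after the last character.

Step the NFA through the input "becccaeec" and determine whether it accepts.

start: ε-closure({0}) = {0}
'b' @ 1: {}  — no active states
rest 'ecccaeec' ignored (set empty)
end set {} — state 7 not in

Answer: REJECT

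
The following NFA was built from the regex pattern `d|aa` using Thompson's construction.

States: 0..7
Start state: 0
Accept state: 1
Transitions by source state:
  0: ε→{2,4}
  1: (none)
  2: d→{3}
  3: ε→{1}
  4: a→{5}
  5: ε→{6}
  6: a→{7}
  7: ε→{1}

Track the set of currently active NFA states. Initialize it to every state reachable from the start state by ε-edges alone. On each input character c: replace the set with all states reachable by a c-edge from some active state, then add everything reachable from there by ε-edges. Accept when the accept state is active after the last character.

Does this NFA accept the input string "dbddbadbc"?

Answer: REJECT

Trace:
S₀ = ε-closure({0}) = {0,2,4}
'd' @ 1: {1,3}  [accepting]
'b' @ 2: {}  — state set empty
rest 'ddbadbc' ignored (set empty)
after full input: {}  (accept=1 not in)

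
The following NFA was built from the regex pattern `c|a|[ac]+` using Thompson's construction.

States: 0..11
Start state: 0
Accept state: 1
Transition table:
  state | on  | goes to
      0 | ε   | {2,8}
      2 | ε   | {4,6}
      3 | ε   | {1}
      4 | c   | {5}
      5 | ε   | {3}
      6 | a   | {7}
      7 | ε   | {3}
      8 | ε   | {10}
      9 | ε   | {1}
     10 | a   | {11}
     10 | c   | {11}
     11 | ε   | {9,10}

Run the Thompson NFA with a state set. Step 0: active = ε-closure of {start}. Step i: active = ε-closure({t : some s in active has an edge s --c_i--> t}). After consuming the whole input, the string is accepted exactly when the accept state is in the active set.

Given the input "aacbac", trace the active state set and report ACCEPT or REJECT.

Answer: REJECT

Derivation:
S₀ = ε-closure({0}) = {0,2,4,6,8,10}
'a' @ 1: {1,3,7,9,10,11}  [accepting]
'a' @ 2: {1,9,10,11}  [accepting]
'c' @ 3: {1,9,10,11}  [accepting]
'b' @ 4: {}  — state set empty
rest 'ac' ignored (set empty)
final: {}; accept 1 not in set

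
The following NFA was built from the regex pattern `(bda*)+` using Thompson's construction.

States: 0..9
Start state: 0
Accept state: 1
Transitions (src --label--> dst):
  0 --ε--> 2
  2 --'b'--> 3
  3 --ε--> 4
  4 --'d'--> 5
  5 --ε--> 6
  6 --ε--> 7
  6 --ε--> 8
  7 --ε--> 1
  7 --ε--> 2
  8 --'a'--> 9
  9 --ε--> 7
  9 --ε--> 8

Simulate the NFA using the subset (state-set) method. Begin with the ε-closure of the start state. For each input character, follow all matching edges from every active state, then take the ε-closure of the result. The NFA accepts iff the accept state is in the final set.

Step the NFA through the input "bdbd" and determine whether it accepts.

Answer: ACCEPT

Derivation:
S₀ = ε-closure({0}) = {0,2}
'b' @ 1: {3,4}
'd' @ 2: {1,2,5,6,7,8}  [accepting]
'b' @ 3: {3,4}
'd' @ 4: {1,2,5,6,7,8}  [accepting]
final: {1,2,5,6,7,8}; accept 1 in set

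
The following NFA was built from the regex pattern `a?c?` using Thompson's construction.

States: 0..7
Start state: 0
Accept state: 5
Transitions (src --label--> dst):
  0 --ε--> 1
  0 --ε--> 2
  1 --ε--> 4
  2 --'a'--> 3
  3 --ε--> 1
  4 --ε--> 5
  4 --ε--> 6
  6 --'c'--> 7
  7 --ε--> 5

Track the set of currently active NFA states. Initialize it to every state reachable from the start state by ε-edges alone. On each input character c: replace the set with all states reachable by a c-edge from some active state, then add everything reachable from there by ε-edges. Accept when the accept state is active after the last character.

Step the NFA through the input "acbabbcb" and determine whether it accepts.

Answer: REJECT

Steps:
S₀ = ε-closure({0}) = {0,1,2,4,5,6}
'a' @ 1: {1,3,4,5,6}  [accepting]
'c' @ 2: {5,7}  [accepting]
'b' @ 3: {}  — dead — no transitions
rest 'abbcb' ignored (set empty)
after full input: {}  (accept=5 not in)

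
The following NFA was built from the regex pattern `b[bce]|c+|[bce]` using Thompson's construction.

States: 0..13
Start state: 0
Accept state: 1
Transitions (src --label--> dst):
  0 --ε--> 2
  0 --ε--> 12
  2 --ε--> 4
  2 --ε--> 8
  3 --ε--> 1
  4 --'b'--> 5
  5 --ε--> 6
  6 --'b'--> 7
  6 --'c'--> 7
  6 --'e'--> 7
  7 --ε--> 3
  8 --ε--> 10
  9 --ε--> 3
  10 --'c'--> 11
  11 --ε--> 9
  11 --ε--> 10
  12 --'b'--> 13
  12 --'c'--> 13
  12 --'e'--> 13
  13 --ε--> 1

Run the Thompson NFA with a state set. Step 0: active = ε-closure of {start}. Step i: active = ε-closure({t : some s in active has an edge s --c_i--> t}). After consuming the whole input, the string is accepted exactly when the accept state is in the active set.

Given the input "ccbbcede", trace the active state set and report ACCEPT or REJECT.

S₀ = ε-closure({0}) = {0,2,4,8,10,12}
'c' @ 1: {1,3,9,10,11,13}  [accepting]
'c' @ 2: {1,3,9,10,11}  [accepting]
'b' @ 3: {}  — dead — no transitions
rest 'bcede' ignored (set empty)
after full input: {}  (accept=1 not in)

Answer: REJECT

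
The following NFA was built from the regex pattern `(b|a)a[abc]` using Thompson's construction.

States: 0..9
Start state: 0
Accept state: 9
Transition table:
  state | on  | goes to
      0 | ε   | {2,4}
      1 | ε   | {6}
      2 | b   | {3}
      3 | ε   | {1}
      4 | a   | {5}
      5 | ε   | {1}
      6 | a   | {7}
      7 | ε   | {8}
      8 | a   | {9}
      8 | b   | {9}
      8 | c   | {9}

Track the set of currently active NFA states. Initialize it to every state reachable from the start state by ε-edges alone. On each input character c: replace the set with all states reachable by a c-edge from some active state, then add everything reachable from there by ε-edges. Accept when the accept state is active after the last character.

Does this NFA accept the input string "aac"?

Answer: ACCEPT

Derivation:
start: ε-closure({0}) = {0,2,4}
'a' @ 1: {1,5,6}
'a' @ 2: {7,8}
'c' @ 3: {9}  (accept∈set)
after full input: {9}  (accept=9 in)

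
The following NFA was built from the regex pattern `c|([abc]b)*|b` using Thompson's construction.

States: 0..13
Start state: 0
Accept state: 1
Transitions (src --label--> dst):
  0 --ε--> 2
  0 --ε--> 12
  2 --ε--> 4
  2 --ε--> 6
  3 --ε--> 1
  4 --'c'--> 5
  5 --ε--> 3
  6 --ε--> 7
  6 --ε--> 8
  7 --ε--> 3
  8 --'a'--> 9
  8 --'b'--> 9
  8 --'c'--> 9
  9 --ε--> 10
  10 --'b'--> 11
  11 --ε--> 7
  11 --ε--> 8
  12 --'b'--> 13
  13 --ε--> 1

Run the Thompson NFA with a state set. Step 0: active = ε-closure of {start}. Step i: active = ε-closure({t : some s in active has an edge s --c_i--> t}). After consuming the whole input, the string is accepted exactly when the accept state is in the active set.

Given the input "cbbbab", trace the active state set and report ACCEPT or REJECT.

S₀ = ε-closure({0}) = {0,1,2,3,4,6,7,8,12}
'c' @ 1: {1,3,5,9,10}  (accept∈set)
'b' @ 2: {1,3,7,8,11}  (accept∈set)
'b' @ 3: {9,10}
'b' @ 4: {1,3,7,8,11}  (accept∈set)
'a' @ 5: {9,10}
'b' @ 6: {1,3,7,8,11}  (accept∈set)
after full input: {1,3,7,8,11}  (accept=1 in)

Answer: ACCEPT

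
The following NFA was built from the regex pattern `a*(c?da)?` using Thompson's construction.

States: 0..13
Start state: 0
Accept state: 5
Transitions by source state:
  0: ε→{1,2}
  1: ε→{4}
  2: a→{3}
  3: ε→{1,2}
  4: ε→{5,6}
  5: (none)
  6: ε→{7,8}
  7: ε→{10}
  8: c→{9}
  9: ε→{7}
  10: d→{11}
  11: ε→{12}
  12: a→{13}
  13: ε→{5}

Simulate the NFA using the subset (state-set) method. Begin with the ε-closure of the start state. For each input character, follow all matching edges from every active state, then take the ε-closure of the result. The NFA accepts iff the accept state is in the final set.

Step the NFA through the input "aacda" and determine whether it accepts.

Answer: ACCEPT

Derivation:
S₀ = ε-closure({0}) = {0,1,2,4,5,6,7,8,10}
'a' @ 1: {1,2,3,4,5,6,7,8,10}  ✓accept
'a' @ 2: {1,2,3,4,5,6,7,8,10}  ✓accept
'c' @ 3: {7,9,10}
'd' @ 4: {11,12}
'a' @ 5: {5,13}  ✓accept
after full input: {5,13}  (accept=5 in)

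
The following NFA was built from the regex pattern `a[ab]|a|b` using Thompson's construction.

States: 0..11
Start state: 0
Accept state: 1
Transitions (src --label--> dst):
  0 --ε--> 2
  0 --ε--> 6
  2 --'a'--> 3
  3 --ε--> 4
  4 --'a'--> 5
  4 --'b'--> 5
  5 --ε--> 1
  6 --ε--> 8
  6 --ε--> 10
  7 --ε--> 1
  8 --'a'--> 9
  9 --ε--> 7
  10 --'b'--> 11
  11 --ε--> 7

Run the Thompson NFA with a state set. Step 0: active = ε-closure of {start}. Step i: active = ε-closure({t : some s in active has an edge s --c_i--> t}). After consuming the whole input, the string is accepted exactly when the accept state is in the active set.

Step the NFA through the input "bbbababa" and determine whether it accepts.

start: ε-closure({0}) = {0,2,6,8,10}
'b' @ 1: {1,7,11}  ✓accept
'b' @ 2: {}  — dead — no transitions
rest 'bababa' ignored (set empty)
end set {} — state 1 not in

Answer: REJECT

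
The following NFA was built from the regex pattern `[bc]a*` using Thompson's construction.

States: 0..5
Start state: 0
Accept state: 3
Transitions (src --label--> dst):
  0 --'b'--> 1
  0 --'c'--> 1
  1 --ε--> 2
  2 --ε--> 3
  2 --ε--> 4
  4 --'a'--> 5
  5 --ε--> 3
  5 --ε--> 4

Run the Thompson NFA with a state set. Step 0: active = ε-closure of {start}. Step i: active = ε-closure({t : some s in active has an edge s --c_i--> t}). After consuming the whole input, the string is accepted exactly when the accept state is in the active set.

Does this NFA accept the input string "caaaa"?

Answer: ACCEPT

Trace:
S₀ = ε-closure({0}) = {0}
'c' @ 1: {1,2,3,4}  ✓accept
'a' @ 2: {3,4,5}  ✓accept
'a' @ 3: {3,4,5}  ✓accept
'a' @ 4: {3,4,5}  ✓accept
'a' @ 5: {3,4,5}  ✓accept
after full input: {3,4,5}  (accept=3 in)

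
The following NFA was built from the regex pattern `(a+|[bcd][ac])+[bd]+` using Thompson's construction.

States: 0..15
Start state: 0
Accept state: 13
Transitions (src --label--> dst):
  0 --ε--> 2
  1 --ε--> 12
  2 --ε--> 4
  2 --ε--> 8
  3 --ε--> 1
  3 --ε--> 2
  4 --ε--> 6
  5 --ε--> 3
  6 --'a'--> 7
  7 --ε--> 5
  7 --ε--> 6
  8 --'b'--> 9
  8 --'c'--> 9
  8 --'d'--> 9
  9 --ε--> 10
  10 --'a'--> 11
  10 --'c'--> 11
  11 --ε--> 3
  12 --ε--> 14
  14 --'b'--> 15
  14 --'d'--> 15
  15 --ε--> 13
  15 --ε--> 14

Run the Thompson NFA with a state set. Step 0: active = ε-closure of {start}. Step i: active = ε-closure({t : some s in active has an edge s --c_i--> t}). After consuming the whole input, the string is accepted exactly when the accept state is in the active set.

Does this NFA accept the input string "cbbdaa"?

start: ε-closure({0}) = {0,2,4,6,8}
'c' @ 1: {9,10}
'b' @ 2: {}  — state set empty
rest 'bdaa' ignored (set empty)
end set {} — state 13 not in

Answer: REJECT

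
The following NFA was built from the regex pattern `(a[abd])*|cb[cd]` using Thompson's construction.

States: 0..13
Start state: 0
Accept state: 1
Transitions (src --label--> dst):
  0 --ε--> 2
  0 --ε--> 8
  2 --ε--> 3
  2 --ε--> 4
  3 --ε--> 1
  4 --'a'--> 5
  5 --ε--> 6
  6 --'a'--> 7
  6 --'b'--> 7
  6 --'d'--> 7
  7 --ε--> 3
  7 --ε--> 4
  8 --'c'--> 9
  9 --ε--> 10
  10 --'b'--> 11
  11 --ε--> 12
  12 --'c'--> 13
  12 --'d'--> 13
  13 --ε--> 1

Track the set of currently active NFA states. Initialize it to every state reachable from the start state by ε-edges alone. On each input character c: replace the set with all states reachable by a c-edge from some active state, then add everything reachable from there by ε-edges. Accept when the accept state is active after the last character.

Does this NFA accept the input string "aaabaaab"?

Answer: ACCEPT

Steps:
S₀ = ε-closure({0}) = {0,1,2,3,4,8}
'a' @ 1: {5,6}
'a' @ 2: {1,3,4,7}  ✓accept
'a' @ 3: {5,6}
'b' @ 4: {1,3,4,7}  ✓accept
'a' @ 5: {5,6}
'a' @ 6: {1,3,4,7}  ✓accept
'a' @ 7: {5,6}
'b' @ 8: {1,3,4,7}  ✓accept
end set {1,3,4,7} — state 1 in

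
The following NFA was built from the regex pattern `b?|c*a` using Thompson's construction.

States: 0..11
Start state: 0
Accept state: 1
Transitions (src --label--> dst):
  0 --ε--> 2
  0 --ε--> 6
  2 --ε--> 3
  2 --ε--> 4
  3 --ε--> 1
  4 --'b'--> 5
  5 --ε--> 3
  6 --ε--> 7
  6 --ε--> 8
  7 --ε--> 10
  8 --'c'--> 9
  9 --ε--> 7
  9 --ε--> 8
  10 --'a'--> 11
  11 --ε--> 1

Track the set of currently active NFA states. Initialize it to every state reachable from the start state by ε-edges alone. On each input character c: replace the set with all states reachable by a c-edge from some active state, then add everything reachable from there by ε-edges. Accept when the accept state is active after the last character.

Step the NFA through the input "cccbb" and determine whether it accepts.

initial (ε-close {0}): {0,1,2,3,4,6,7,8,10}
'c' @ 1: {7,8,9,10}
'c' @ 2: {7,8,9,10}
'c' @ 3: {7,8,9,10}
'b' @ 4: {}  — dead — no transitions
rest 'b' ignored (set empty)
final: {}; accept 1 not in set

Answer: REJECT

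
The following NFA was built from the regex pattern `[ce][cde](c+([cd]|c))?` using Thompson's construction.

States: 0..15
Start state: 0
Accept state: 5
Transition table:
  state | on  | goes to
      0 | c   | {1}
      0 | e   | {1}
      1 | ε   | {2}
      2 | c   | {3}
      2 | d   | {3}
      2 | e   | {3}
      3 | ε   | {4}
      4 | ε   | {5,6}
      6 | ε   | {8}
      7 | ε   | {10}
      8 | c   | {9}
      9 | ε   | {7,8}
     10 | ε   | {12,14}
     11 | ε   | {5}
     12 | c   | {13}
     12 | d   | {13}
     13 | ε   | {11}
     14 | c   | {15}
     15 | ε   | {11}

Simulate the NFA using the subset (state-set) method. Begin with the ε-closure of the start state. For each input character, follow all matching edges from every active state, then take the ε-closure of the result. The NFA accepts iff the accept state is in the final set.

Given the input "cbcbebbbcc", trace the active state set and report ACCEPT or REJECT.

start: ε-closure({0}) = {0}
'c' @ 1: {1,2}
'b' @ 2: {}  — no active states
rest 'cbebbbcc' ignored (set empty)
final: {}; accept 5 not in set

Answer: REJECT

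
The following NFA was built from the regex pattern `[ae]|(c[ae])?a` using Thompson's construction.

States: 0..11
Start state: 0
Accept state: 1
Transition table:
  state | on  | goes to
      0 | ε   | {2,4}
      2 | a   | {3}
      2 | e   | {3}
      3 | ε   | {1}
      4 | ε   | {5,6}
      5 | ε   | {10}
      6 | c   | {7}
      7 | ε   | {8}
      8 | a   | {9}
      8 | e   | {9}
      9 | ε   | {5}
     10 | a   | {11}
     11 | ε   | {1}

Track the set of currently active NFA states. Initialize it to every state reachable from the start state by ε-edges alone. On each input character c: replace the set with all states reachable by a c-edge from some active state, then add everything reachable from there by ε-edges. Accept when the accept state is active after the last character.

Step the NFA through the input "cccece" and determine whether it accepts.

Answer: REJECT

Steps:
start: ε-closure({0}) = {0,2,4,5,6,10}
'c' @ 1: {7,8}
'c' @ 2: {}  — dead — no transitions
rest 'cece' ignored (set empty)
after full input: {}  (accept=1 not in)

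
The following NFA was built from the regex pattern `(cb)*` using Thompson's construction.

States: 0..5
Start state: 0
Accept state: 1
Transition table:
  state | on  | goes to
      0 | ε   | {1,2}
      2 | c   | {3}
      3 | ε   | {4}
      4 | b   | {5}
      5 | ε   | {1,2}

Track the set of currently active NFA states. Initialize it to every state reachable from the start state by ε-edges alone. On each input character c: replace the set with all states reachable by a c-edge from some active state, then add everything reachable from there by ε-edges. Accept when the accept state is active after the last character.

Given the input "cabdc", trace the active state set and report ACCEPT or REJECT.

Answer: REJECT

Steps:
initial (ε-close {0}): {0,1,2}
'c' @ 1: {3,4}
'a' @ 2: {}  — no active states
rest 'bdc' ignored (set empty)
final: {}; accept 1 not in set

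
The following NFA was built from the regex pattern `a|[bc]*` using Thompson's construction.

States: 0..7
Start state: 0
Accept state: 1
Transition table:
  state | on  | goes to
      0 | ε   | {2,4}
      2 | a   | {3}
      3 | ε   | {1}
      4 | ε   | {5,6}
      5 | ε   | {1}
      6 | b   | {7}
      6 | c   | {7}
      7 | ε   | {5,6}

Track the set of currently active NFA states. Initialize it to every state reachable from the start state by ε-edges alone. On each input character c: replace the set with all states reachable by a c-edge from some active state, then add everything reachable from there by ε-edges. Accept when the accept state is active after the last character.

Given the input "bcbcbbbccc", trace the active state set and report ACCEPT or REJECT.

initial (ε-close {0}): {0,1,2,4,5,6}
'b' @ 1: {1,5,6,7}  [accepting]
'c' @ 2: {1,5,6,7}  [accepting]
'b' @ 3: {1,5,6,7}  [accepting]
'c' @ 4: {1,5,6,7}  [accepting]
'b' @ 5: {1,5,6,7}  [accepting]
'b' @ 6: {1,5,6,7}  [accepting]
'b' @ 7: {1,5,6,7}  [accepting]
'c' @ 8: {1,5,6,7}  [accepting]
'c' @ 9: {1,5,6,7}  [accepting]
'c' @ 10: {1,5,6,7}  [accepting]
end set {1,5,6,7} — state 1 in

Answer: ACCEPT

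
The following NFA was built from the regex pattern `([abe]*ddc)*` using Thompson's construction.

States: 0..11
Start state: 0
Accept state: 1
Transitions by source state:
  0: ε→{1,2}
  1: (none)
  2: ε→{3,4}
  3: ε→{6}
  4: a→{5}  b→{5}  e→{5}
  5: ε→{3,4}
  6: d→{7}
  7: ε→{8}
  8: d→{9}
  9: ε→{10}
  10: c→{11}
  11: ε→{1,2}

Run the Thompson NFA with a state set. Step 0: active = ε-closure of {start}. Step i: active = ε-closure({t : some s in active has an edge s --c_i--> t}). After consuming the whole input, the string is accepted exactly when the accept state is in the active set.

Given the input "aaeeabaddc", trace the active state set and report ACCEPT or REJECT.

initial (ε-close {0}): {0,1,2,3,4,6}
'a' @ 1: {3,4,5,6}
'a' @ 2: {3,4,5,6}
'e' @ 3: {3,4,5,6}
'e' @ 4: {3,4,5,6}
'a' @ 5: {3,4,5,6}
'b' @ 6: {3,4,5,6}
'a' @ 7: {3,4,5,6}
'd' @ 8: {7,8}
'd' @ 9: {9,10}
'c' @ 10: {1,2,3,4,6,11}  (accept∈set)
final: {1,2,3,4,6,11}; accept 1 in set

Answer: ACCEPT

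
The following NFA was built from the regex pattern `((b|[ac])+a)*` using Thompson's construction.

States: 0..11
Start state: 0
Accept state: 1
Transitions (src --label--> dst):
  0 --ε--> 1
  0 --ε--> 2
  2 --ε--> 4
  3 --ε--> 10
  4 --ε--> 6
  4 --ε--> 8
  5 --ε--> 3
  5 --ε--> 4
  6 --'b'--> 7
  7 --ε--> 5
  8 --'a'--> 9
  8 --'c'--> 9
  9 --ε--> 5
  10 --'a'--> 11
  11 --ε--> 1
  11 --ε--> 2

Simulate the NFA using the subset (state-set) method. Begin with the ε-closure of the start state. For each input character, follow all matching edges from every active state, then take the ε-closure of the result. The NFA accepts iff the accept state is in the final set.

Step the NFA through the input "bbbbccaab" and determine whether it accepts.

start: ε-closure({0}) = {0,1,2,4,6,8}
'b' @ 1: {3,4,5,6,7,8,10}
'b' @ 2: {3,4,5,6,7,8,10}
'b' @ 3: {3,4,5,6,7,8,10}
'b' @ 4: {3,4,5,6,7,8,10}
'c' @ 5: {3,4,5,6,8,9,10}
'c' @ 6: {3,4,5,6,8,9,10}
'a' @ 7: {1,2,3,4,5,6,8,9,10,11}  ✓accept
'a' @ 8: {1,2,3,4,5,6,8,9,10,11}  ✓accept
'b' @ 9: {3,4,5,6,7,8,10}
final: {3,4,5,6,7,8,10}; accept 1 not in set

Answer: REJECT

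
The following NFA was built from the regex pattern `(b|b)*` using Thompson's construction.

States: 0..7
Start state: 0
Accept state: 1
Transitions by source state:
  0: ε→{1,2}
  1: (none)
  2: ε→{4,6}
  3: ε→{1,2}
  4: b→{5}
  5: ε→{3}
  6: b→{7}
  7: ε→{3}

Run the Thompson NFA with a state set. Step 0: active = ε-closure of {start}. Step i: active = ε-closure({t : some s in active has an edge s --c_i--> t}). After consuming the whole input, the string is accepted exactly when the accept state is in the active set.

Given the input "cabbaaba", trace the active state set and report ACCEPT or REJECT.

initial (ε-close {0}): {0,1,2,4,6}
'c' @ 1: {}  — no active states
rest 'abbaaba' ignored (set empty)
after full input: {}  (accept=1 not in)

Answer: REJECT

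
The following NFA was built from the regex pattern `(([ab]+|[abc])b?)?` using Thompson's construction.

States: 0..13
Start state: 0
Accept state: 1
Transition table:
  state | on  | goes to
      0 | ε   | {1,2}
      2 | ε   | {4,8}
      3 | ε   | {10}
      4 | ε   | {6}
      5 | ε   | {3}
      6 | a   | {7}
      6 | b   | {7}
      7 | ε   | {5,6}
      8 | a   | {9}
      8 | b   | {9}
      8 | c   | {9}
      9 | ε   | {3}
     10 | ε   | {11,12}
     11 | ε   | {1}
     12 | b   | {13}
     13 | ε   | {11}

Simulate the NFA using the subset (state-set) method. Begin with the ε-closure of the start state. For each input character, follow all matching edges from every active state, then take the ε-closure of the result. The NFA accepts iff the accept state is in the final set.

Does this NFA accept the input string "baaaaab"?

Answer: ACCEPT

Derivation:
S₀ = ε-closure({0}) = {0,1,2,4,6,8}
'b' @ 1: {1,3,5,6,7,9,10,11,12}  ✓accept
'a' @ 2: {1,3,5,6,7,10,11,12}  ✓accept
'a' @ 3: {1,3,5,6,7,10,11,12}  ✓accept
'a' @ 4: {1,3,5,6,7,10,11,12}  ✓accept
'a' @ 5: {1,3,5,6,7,10,11,12}  ✓accept
'a' @ 6: {1,3,5,6,7,10,11,12}  ✓accept
'b' @ 7: {1,3,5,6,7,10,11,12,13}  ✓accept
after full input: {1,3,5,6,7,10,11,12,13}  (accept=1 in)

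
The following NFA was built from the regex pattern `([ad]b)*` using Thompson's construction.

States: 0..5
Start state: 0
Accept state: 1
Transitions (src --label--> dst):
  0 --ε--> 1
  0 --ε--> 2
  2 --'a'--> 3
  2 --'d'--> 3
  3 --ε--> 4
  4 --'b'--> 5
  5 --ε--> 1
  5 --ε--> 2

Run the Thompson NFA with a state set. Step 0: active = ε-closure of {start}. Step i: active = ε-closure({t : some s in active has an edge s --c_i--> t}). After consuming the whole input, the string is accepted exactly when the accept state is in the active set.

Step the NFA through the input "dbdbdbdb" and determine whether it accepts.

Answer: ACCEPT

Trace:
S₀ = ε-closure({0}) = {0,1,2}
'd' @ 1: {3,4}
'b' @ 2: {1,2,5}  [accepting]
'd' @ 3: {3,4}
'b' @ 4: {1,2,5}  [accepting]
'd' @ 5: {3,4}
'b' @ 6: {1,2,5}  [accepting]
'd' @ 7: {3,4}
'b' @ 8: {1,2,5}  [accepting]
after full input: {1,2,5}  (accept=1 in)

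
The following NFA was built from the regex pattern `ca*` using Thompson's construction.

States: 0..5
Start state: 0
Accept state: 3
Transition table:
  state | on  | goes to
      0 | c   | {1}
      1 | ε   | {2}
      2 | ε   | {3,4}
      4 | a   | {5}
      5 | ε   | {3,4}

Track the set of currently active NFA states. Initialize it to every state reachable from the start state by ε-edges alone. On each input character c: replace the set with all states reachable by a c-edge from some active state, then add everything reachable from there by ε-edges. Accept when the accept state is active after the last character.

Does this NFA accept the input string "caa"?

Answer: ACCEPT

Trace:
S₀ = ε-closure({0}) = {0}
'c' @ 1: {1,2,3,4}  [accepting]
'a' @ 2: {3,4,5}  [accepting]
'a' @ 3: {3,4,5}  [accepting]
final: {3,4,5}; accept 3 in set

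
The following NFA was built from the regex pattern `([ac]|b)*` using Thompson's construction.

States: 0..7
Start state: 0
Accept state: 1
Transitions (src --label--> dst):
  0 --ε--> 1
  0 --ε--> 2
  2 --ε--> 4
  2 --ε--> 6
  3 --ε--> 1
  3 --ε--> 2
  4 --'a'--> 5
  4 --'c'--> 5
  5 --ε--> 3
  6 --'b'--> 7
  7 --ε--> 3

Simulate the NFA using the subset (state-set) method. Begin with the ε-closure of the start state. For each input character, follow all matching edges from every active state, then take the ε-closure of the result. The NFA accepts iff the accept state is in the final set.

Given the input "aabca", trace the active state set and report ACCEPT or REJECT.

Answer: ACCEPT

Derivation:
start: ε-closure({0}) = {0,1,2,4,6}
'a' @ 1: {1,2,3,4,5,6}  [accepting]
'a' @ 2: {1,2,3,4,5,6}  [accepting]
'b' @ 3: {1,2,3,4,6,7}  [accepting]
'c' @ 4: {1,2,3,4,5,6}  [accepting]
'a' @ 5: {1,2,3,4,5,6}  [accepting]
end set {1,2,3,4,5,6} — state 1 in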